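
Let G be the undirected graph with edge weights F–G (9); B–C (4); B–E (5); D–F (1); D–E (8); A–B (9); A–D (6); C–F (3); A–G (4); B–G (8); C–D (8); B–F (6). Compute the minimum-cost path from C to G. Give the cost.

12

Comparing a few candidate routes:
C - F - D - A - G: 3 + 1 + 6 + 4 = 14
C - B - G: 4 + 8 = 12
C - F - G: 3 + 9 = 12
Shortest: 12.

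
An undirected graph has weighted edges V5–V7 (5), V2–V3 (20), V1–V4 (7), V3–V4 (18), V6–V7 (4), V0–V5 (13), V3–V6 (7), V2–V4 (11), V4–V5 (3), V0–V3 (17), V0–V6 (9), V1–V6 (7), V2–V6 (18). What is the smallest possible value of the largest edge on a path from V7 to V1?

7

Comparing a few candidate routes:
V7-V6-V0-V5-V4-V1: max(4, 9, 13, 3, 7) = 13
V7-V6-V3-V0-V5-V4-V1: max(4, 7, 17, 13, 3, 7) = 17
V7-V5-V4-V1: max(5, 3, 7) = 7
V7-V5-V0-V3-V6-V1: max(5, 13, 17, 7, 7) = 17
V7-V6-V1: max(4, 7) = 7
V7-V5-V0-V6-V1: max(5, 13, 9, 7) = 13
Smallest bottleneck: 7.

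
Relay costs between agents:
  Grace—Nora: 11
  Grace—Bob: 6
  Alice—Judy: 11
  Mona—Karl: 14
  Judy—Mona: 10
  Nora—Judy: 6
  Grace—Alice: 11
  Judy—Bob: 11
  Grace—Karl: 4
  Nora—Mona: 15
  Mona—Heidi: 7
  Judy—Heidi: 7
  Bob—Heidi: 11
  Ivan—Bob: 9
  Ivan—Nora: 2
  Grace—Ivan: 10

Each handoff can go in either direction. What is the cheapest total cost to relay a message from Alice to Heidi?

Checking several routes:
Alice-Grace-Bob-Judy-Heidi: 11 + 6 + 11 + 7 = 35
Alice-Grace-Nora-Judy-Heidi: 11 + 11 + 6 + 7 = 35
Alice-Judy-Heidi: 11 + 7 = 18
Alice-Judy-Bob-Heidi: 11 + 11 + 11 = 33
Alice-Judy-Mona-Heidi: 11 + 10 + 7 = 28
Alice-Grace-Bob-Heidi: 11 + 6 + 11 = 28
The minimum is 18.

18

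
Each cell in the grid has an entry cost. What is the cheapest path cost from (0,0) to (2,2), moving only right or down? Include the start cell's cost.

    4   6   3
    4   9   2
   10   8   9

24

Best path: (0,0)→(0,1)→(0,2)→(1,2)→(2,2)
Cost: 4 + 6 + 3 + 2 + 9 = 24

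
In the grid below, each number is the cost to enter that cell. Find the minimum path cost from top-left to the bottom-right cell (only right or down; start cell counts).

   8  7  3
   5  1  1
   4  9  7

22

Cheapest: r0c0 → r1c0 → r1c1 → r1c2 → r2c2
  8 + 5 + 1 + 1 + 7 = 22
For comparison, the top-then-right route costs 26.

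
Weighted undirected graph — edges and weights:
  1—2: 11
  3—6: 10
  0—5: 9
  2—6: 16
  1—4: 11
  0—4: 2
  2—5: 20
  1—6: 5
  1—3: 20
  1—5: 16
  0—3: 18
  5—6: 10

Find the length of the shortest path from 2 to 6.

16

A few of the 2→6 routes:
2 -> 5 -> 6: 20 + 10 = 30
2 -> 1 -> 6: 11 + 5 = 16
2 -> 6: 16
Best route has total 16.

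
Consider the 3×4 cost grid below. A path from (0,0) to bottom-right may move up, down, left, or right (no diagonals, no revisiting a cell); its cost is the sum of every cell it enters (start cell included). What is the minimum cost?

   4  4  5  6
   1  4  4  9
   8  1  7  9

26

One optimal route is (0,0) -> (1,0) -> (1,1) -> (2,1) -> (2,2) -> (2,3).
Its cost is 4 + 1 + 4 + 1 + 7 + 9 = 26.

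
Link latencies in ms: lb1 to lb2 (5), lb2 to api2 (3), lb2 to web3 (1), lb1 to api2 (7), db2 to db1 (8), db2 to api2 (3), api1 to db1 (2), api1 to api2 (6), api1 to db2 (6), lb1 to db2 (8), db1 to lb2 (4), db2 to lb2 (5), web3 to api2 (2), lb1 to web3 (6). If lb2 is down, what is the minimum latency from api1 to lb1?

13

A few of the api1→lb1 routes:
api1→api2→lb1: 6 + 7 = 13
api1→db2→api2→lb1: 6 + 3 + 7 = 16
api1→api2→web3→lb1: 6 + 2 + 6 = 14
api1→api2→db2→lb1: 6 + 3 + 8 = 17
api1→db2→lb1: 6 + 8 = 14
The minimum is 13 ms.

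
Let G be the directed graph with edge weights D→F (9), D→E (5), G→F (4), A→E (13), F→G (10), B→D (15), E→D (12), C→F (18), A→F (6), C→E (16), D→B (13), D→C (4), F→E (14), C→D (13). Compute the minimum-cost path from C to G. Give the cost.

Paths from C to G:
C→D→F→G: 13 + 9 + 10 = 32
C→E→D→F→G: 16 + 12 + 9 + 10 = 47
C→F→G: 18 + 10 = 28
Best route has total 28.

28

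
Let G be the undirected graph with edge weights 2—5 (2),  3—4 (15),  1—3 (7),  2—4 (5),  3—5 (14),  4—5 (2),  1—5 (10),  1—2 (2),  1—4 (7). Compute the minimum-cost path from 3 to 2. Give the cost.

9

A few of the 3→2 routes:
3 - 1 - 4 - 5 - 2: 7 + 7 + 2 + 2 = 18
3 - 1 - 2: 7 + 2 = 9
3 - 5 - 2: 14 + 2 = 16
3 - 1 - 5 - 2: 7 + 10 + 2 = 19
3 - 4 - 5 - 2: 15 + 2 + 2 = 19
3 - 1 - 4 - 2: 7 + 7 + 5 = 19
Shortest: 9.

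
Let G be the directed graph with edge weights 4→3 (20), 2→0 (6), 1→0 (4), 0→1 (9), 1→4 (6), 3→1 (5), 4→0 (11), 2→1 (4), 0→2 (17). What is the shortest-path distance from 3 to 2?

Paths from 3 to 2:
3-1-4-0-2: 5 + 6 + 11 + 17 = 39
3-1-0-2: 5 + 4 + 17 = 26
Best route has total 26.

26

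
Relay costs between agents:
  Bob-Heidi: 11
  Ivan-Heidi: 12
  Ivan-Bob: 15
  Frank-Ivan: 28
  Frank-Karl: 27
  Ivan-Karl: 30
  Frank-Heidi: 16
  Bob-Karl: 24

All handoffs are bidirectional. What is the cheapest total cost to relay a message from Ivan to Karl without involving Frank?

30

Candidate routes:
Ivan - Karl: 30
Ivan - Heidi - Bob - Karl: 12 + 11 + 24 = 47
Ivan - Bob - Karl: 15 + 24 = 39
Shortest: 30.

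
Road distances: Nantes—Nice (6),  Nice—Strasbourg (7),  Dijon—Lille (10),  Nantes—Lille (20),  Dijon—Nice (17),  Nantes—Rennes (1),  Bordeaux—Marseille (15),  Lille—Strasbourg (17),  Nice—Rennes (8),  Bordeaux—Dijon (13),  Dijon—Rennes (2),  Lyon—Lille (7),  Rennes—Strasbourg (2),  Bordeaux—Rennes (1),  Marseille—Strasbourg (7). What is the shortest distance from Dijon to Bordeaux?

A few of the Dijon→Bordeaux routes:
Dijon→Nice→Rennes→Bordeaux: 17 + 8 + 1 = 26
Dijon→Nice→Nantes→Rennes→Bordeaux: 17 + 6 + 1 + 1 = 25
Dijon→Rennes→Bordeaux: 2 + 1 = 3
Dijon→Bordeaux: 13
Best route has total 3.

3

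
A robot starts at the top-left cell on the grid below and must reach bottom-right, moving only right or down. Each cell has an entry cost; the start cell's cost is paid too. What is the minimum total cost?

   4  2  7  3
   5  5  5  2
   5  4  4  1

19

Path r0c0→r0c1→r0c2→r0c3→r1c3→r2c3: 4 + 2 + 7 + 3 + 2 + 1 = 19.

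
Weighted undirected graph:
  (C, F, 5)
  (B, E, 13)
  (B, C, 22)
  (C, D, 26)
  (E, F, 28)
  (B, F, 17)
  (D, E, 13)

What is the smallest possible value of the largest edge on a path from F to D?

17

Comparing a few candidate routes:
F-E-B-C-D: max(28, 13, 22, 26) = 28
F-C-B-E-D: max(5, 22, 13, 13) = 22
F-B-C-D: max(17, 22, 26) = 26
F-B-E-D: max(17, 13, 13) = 17
F-C-D: max(5, 26) = 26
Smallest bottleneck: 17.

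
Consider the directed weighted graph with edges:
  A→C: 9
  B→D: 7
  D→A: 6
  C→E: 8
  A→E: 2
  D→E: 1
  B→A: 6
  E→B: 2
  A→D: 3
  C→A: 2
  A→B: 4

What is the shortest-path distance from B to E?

8

Checking several routes:
B → A → D → E: 6 + 3 + 1 = 10
B → D → E: 7 + 1 = 8
B → A → E: 6 + 2 = 8
Best route has total 8.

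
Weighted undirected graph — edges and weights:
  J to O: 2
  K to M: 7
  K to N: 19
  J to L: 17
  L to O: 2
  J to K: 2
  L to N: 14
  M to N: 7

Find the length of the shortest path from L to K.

Checking several routes:
L -> N -> M -> K: 14 + 7 + 7 = 28
L -> J -> K: 17 + 2 = 19
L -> O -> J -> K: 2 + 2 + 2 = 6
The minimum is 6.

6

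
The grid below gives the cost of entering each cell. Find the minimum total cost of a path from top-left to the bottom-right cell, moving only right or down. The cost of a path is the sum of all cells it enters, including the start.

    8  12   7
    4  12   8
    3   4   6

25

Take r0c0 r1c0 r2c0 r2c1 r2c2 for a total of 8 + 4 + 3 + 4 + 6 = 25.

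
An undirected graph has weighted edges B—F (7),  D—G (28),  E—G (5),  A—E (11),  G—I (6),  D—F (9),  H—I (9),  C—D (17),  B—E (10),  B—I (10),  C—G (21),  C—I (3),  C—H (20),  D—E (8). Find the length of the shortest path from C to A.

25

Comparing a few candidate routes:
C-I-B-E-A: 3 + 10 + 10 + 11 = 34
C-D-E-A: 17 + 8 + 11 = 36
C-G-E-A: 21 + 5 + 11 = 37
C-I-G-E-A: 3 + 6 + 5 + 11 = 25
Shortest: 25.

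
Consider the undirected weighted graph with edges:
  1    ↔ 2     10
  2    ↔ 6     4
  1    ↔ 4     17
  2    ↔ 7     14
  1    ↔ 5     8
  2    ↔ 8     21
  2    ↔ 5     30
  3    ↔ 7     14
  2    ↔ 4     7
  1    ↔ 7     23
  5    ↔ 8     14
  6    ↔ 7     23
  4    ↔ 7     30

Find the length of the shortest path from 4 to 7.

21

Comparing a few candidate routes:
4 -> 2 -> 7: 7 + 14 = 21
4 -> 7: 30
4 -> 2 -> 1 -> 7: 7 + 10 + 23 = 40
4 -> 2 -> 6 -> 7: 7 + 4 + 23 = 34
4 -> 1 -> 7: 17 + 23 = 40
Best route has total 21.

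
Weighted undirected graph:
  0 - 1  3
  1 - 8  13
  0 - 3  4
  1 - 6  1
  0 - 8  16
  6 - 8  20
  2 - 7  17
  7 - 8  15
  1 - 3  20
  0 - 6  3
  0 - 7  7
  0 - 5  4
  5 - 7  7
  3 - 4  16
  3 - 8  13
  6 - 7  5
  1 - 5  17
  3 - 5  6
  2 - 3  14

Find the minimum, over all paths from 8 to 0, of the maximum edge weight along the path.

Some routes from 8 to 0:
8→3→5→7→6→0: max(13, 6, 7, 5, 3) = 13
8→3→5→7→6→1→0: max(13, 6, 7, 5, 1, 3) = 13
8→3→5→7→0: max(13, 6, 7, 7) = 13
8→3→5→0: max(13, 6, 4) = 13
8→3→0: max(13, 4) = 13
Best route has worst link 13.

13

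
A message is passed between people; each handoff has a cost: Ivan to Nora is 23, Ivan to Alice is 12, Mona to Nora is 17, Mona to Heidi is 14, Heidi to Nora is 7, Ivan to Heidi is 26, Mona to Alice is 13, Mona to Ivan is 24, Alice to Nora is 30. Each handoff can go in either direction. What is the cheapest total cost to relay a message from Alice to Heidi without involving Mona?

37

A few of the Alice→Heidi routes:
Alice → Ivan → Nora → Heidi: 12 + 23 + 7 = 42
Alice → Nora → Heidi: 30 + 7 = 37
Alice → Ivan → Heidi: 12 + 26 = 38
The minimum is 37.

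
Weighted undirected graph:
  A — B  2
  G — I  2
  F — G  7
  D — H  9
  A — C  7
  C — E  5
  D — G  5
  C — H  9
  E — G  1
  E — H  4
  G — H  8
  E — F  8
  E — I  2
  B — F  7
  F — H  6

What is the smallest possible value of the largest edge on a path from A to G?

7

Checking several routes:
A - B - F - G: max(2, 7, 7) = 7
A - C - E - I - G: max(7, 5, 2, 2) = 7
A - C - E - G: max(7, 5, 1) = 7
A - C - E - H - F - G: max(7, 5, 4, 6, 7) = 7
Best route has worst link 7.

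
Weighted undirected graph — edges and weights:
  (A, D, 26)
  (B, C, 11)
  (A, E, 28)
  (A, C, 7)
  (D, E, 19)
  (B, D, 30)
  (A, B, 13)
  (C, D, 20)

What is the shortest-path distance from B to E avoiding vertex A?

49

Paths from B to E avoiding A:
B -> D -> E: 30 + 19 = 49
B -> C -> D -> E: 11 + 20 + 19 = 50
Best route has total 49.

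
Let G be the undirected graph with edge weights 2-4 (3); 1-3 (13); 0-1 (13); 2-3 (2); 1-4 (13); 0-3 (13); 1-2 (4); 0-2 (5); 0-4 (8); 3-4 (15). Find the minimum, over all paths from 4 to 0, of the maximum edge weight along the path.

5

Some routes from 4 to 0:
4→2→1→3→0: max(3, 4, 13, 13) = 13
4→2→1→0: max(3, 4, 13) = 13
4→0: max(8) = 8
4→2→0: max(3, 5) = 5
4→2→3→1→0: max(3, 2, 13, 13) = 13
The minimum achievable maximum is 5.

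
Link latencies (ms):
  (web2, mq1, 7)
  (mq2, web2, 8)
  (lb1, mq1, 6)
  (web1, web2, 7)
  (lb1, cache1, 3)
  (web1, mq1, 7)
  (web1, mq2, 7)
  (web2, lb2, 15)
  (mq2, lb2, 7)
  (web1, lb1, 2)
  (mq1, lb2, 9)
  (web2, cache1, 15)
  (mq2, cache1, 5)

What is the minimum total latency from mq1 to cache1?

9

Comparing a few candidate routes:
mq1 - lb1 - web1 - mq2 - cache1: 6 + 2 + 7 + 5 = 20
mq1 - web2 - mq2 - cache1: 7 + 8 + 5 = 20
mq1 - lb1 - cache1: 6 + 3 = 9
mq1 - web1 - lb1 - cache1: 7 + 2 + 3 = 12
mq1 - web1 - mq2 - cache1: 7 + 7 + 5 = 19
mq1 - web2 - web1 - lb1 - cache1: 7 + 7 + 2 + 3 = 19
Best route has total 9 ms.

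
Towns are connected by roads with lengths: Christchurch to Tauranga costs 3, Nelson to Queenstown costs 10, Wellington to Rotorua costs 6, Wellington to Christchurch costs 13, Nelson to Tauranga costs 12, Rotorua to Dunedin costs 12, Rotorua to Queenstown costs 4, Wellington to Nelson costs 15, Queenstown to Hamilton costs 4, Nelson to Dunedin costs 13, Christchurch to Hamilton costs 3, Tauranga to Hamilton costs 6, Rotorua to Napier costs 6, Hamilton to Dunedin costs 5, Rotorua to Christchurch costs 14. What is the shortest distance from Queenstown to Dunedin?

Checking several routes:
Queenstown -> Rotorua -> Christchurch -> Hamilton -> Dunedin: 4 + 14 + 3 + 5 = 26
Queenstown -> Hamilton -> Dunedin: 4 + 5 = 9
Queenstown -> Nelson -> Dunedin: 10 + 13 = 23
Queenstown -> Rotorua -> Dunedin: 4 + 12 = 16
Shortest: 9.

9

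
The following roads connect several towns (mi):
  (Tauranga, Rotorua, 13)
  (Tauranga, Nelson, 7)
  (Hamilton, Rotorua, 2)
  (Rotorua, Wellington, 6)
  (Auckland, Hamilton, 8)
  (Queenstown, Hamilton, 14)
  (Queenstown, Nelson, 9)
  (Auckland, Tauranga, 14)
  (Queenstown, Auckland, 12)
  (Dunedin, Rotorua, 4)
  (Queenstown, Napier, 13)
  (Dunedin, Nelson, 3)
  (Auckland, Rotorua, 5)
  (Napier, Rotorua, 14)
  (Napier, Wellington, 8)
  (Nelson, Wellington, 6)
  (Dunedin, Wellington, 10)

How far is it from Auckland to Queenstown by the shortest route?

Checking several routes:
Auckland -> Hamilton -> Queenstown: 8 + 14 = 22
Auckland -> Rotorua -> Dunedin -> Nelson -> Queenstown: 5 + 4 + 3 + 9 = 21
Auckland -> Rotorua -> Hamilton -> Queenstown: 5 + 2 + 14 = 21
Auckland -> Queenstown: 12
Shortest: 12 mi.

12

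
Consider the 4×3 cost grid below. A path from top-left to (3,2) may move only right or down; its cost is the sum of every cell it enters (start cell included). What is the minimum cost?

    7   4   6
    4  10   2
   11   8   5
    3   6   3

Best path: (0,0)→(0,1)→(0,2)→(1,2)→(2,2)→(3,2)
Cost: 7 + 4 + 6 + 2 + 5 + 3 = 27

27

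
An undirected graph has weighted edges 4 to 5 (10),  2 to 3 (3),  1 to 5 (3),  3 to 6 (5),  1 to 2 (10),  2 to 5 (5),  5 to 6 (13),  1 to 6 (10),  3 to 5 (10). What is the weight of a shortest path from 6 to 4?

Comparing a few candidate routes:
6→3→2→1→5→4: 5 + 3 + 10 + 3 + 10 = 31
6→3→5→4: 5 + 10 + 10 = 25
6→5→4: 13 + 10 = 23
6→1→5→4: 10 + 3 + 10 = 23
6→3→2→5→4: 5 + 3 + 5 + 10 = 23
The minimum is 23.

23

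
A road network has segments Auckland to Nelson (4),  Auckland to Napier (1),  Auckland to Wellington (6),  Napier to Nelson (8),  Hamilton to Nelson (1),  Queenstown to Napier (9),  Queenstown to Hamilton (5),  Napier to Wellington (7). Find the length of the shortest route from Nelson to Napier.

5

Candidate routes:
Nelson → Napier: 8
Nelson → Hamilton → Queenstown → Napier: 1 + 5 + 9 = 15
Nelson → Auckland → Napier: 4 + 1 = 5
Nelson → Auckland → Wellington → Napier: 4 + 6 + 7 = 17
Shortest: 5 mi.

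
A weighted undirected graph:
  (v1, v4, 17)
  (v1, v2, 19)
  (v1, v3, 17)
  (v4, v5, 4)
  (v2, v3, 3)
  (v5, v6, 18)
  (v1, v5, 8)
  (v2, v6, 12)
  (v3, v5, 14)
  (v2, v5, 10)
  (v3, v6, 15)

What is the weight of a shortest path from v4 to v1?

Comparing a few candidate routes:
v4→v5→v1: 4 + 8 = 12
v4→v1: 17
v4→v5→v2→v1: 4 + 10 + 19 = 33
The minimum is 12.

12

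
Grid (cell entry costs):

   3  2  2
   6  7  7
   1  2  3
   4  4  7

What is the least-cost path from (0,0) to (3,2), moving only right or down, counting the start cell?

Cheapest: [0,0] -> [1,0] -> [2,0] -> [2,1] -> [2,2] -> [3,2]
  3 + 6 + 1 + 2 + 3 + 7 = 22
For comparison, the top-then-right route costs 24.

22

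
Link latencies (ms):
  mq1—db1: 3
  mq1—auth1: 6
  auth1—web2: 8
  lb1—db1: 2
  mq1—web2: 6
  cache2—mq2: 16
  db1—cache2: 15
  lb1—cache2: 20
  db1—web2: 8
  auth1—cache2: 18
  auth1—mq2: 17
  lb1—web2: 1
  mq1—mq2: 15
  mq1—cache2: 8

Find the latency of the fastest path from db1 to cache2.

11

Comparing a few candidate routes:
db1→web2→mq1→cache2: 8 + 6 + 8 = 22
db1→lb1→web2→mq1→cache2: 2 + 1 + 6 + 8 = 17
db1→mq1→cache2: 3 + 8 = 11
db1→cache2: 15
db1→lb1→cache2: 2 + 20 = 22
Shortest: 11 ms.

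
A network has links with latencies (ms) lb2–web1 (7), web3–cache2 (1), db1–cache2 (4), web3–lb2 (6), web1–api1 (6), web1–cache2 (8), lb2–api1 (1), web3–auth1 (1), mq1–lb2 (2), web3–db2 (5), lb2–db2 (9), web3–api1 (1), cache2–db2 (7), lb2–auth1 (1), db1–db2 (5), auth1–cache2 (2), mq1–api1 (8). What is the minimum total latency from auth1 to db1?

A few of the auth1→db1 routes:
auth1 → web3 → cache2 → db1: 1 + 1 + 4 = 6
auth1 → lb2 → web3 → cache2 → db1: 1 + 6 + 1 + 4 = 12
auth1 → lb2 → api1 → web3 → cache2 → db1: 1 + 1 + 1 + 1 + 4 = 8
auth1 → web3 → db2 → db1: 1 + 5 + 5 = 11
auth1 → cache2 → db1: 2 + 4 = 6
The minimum is 6 ms.

6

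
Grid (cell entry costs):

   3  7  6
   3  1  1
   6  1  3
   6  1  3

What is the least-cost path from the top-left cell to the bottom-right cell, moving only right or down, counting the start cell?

12

Take [0,0] → [1,0] → [1,1] → [2,1] → [3,1] → [3,2] for a total of 3 + 3 + 1 + 1 + 1 + 3 = 12.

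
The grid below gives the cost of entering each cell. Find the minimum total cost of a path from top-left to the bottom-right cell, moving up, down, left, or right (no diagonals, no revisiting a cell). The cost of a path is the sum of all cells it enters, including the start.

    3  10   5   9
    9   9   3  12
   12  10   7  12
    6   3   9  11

Best path: r0c0 → r0c1 → r0c2 → r1c2 → r2c2 → r3c2 → r3c3
Cost: 3 + 10 + 5 + 3 + 7 + 9 + 11 = 48

48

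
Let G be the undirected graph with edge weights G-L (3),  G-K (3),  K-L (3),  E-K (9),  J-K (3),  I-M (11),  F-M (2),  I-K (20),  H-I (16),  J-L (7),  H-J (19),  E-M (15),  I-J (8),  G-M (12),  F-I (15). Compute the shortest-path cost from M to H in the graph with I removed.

Comparing a few candidate routes:
M → G → K → J → H: 12 + 3 + 3 + 19 = 37
M → E → K → J → H: 15 + 9 + 3 + 19 = 46
M → G → L → J → H: 12 + 3 + 7 + 19 = 41
M → G → L → K → J → H: 12 + 3 + 3 + 3 + 19 = 40
M → G → K → L → J → H: 12 + 3 + 3 + 7 + 19 = 44
The minimum is 37.

37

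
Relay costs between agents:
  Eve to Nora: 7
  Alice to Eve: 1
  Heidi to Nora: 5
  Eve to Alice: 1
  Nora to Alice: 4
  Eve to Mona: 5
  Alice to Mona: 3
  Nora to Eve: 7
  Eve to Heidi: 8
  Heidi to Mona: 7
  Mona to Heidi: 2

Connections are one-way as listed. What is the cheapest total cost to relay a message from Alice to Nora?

8

Checking several routes:
Alice -> Eve -> Mona -> Heidi -> Nora: 1 + 5 + 2 + 5 = 13
Alice -> Mona -> Heidi -> Nora: 3 + 2 + 5 = 10
Alice -> Eve -> Nora: 1 + 7 = 8
The minimum is 8.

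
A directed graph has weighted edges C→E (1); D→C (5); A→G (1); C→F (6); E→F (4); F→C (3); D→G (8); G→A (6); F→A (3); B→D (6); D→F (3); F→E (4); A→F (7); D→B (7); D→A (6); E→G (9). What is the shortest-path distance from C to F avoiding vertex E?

6

Routes from C to F avoiding E:
C → F: 6
The minimum is 6.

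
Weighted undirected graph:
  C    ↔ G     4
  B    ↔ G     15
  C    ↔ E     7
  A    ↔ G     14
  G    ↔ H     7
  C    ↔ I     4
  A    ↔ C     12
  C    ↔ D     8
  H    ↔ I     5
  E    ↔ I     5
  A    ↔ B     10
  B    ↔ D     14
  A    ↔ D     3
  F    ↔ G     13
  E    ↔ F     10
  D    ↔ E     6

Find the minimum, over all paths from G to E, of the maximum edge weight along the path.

5

Comparing a few candidate routes:
G → C → I → E: max(4, 4, 5) = 5
G → H → I → E: max(7, 5, 5) = 7
G → C → E: max(4, 7) = 7
Best route has worst link 5.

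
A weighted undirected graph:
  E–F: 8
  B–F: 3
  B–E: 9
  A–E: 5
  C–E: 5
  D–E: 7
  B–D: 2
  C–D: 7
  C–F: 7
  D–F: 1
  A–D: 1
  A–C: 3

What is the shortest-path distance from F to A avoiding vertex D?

10

A few of the F→A routes:
F-E-C-A: 8 + 5 + 3 = 16
F-B-E-A: 3 + 9 + 5 = 17
F-C-A: 7 + 3 = 10
F-E-A: 8 + 5 = 13
F-C-E-A: 7 + 5 + 5 = 17
Best route has total 10.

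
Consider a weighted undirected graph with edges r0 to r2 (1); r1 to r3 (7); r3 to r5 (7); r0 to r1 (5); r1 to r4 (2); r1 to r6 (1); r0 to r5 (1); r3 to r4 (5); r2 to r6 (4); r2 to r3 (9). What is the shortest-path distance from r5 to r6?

6

A few of the r5→r6 routes:
r5 → r3 → r4 → r1 → r6: 7 + 5 + 2 + 1 = 15
r5 → r0 → r1 → r6: 1 + 5 + 1 = 7
r5 → r3 → r1 → r6: 7 + 7 + 1 = 15
r5 → r0 → r2 → r6: 1 + 1 + 4 = 6
Best route has total 6.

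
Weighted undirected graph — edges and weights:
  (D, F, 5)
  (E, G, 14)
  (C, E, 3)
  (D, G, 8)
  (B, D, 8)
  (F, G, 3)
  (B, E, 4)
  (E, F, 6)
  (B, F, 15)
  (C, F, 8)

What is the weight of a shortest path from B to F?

10

A few of the B→F routes:
B → E → C → F: 4 + 3 + 8 = 15
B → E → F: 4 + 6 = 10
B → F: 15
B → D → F: 8 + 5 = 13
B → D → G → F: 8 + 8 + 3 = 19
B → E → G → F: 4 + 14 + 3 = 21
The minimum is 10.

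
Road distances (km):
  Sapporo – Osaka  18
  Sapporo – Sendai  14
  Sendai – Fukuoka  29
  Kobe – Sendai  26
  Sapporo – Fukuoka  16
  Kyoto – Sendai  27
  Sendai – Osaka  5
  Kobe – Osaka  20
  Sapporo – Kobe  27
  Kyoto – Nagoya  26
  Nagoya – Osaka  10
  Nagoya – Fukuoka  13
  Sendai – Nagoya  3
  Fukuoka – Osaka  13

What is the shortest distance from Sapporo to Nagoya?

Checking several routes:
Sapporo→Osaka→Sendai→Nagoya: 18 + 5 + 3 = 26
Sapporo→Sendai→Osaka→Nagoya: 14 + 5 + 10 = 29
Sapporo→Osaka→Nagoya: 18 + 10 = 28
Sapporo→Fukuoka→Osaka→Sendai→Nagoya: 16 + 13 + 5 + 3 = 37
Sapporo→Fukuoka→Nagoya: 16 + 13 = 29
Sapporo→Sendai→Nagoya: 14 + 3 = 17
Shortest: 17 km.

17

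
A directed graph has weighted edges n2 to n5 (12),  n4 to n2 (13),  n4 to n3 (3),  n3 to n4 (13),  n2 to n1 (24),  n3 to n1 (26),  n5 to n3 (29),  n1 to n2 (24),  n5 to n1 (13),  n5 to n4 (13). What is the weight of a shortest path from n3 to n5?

38

Paths from n3 to n5:
n3 → n4 → n2 → n5: 13 + 13 + 12 = 38
n3 → n1 → n2 → n5: 26 + 24 + 12 = 62
Shortest: 38.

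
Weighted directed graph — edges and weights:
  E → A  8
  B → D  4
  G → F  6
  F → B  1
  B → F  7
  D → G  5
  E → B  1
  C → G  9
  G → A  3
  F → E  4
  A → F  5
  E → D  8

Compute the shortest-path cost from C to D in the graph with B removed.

Routes from C to D avoiding B:
C - G - A - F - E - D: 9 + 3 + 5 + 4 + 8 = 29
C - G - F - E - D: 9 + 6 + 4 + 8 = 27
The minimum is 27.

27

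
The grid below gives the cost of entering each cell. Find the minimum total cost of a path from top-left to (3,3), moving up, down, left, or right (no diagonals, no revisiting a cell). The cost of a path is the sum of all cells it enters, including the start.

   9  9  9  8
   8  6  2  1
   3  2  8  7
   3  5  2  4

33

Best path: [0,0] -> [1,0] -> [2,0] -> [2,1] -> [3,1] -> [3,2] -> [3,3]
Cost: 9 + 8 + 3 + 2 + 5 + 2 + 4 = 33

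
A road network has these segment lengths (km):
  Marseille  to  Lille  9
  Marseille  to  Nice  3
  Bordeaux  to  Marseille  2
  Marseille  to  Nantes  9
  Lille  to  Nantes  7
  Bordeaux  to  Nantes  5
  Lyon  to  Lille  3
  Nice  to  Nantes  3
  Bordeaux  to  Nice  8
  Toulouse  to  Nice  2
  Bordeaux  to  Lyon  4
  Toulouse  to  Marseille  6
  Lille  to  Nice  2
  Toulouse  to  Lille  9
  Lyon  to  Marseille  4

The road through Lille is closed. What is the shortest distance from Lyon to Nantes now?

Some routes from Lyon to Nantes avoiding Lille:
Lyon-Bordeaux-Nantes: 4 + 5 = 9
Lyon-Marseille-Nantes: 4 + 9 = 13
Lyon-Marseille-Nice-Nantes: 4 + 3 + 3 = 10
Lyon-Marseille-Bordeaux-Nantes: 4 + 2 + 5 = 11
Lyon-Bordeaux-Marseille-Nice-Nantes: 4 + 2 + 3 + 3 = 12
Lyon-Bordeaux-Nice-Nantes: 4 + 8 + 3 = 15
Shortest: 9 km.

9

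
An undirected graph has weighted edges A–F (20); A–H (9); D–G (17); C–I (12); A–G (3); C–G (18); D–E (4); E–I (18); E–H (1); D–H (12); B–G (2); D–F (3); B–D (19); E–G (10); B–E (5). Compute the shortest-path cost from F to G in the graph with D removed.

23

Candidate routes:
F→A→H→E→G: 20 + 9 + 1 + 10 = 40
F→A→H→E→B→G: 20 + 9 + 1 + 5 + 2 = 37
F→A→G: 20 + 3 = 23
F→A→H→E→I→C→G: 20 + 9 + 1 + 18 + 12 + 18 = 78
The minimum is 23.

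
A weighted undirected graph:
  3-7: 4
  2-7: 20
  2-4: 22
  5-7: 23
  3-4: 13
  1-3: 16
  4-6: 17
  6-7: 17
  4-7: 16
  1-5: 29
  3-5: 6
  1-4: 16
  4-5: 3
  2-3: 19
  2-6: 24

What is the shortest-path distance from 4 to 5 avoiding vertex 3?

A few of the 4→5 routes:
4 -> 7 -> 5: 16 + 23 = 39
4 -> 6 -> 7 -> 5: 17 + 17 + 23 = 57
4 -> 5: 3
4 -> 1 -> 5: 16 + 29 = 45
4 -> 2 -> 7 -> 5: 22 + 20 + 23 = 65
4 -> 6 -> 2 -> 7 -> 5: 17 + 24 + 20 + 23 = 84
Best route has total 3.

3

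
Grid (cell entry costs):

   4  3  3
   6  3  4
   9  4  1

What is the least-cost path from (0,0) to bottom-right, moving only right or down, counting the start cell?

15

One optimal route is r0c0 -> r0c1 -> r0c2 -> r1c2 -> r2c2.
Its cost is 4 + 3 + 3 + 4 + 1 = 15.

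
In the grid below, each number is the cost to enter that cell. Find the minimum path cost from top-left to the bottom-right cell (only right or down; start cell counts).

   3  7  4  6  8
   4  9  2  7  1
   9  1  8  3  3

Take (0,0)→(0,1)→(0,2)→(1,2)→(1,3)→(1,4)→(2,4) for a total of 3 + 7 + 4 + 2 + 7 + 1 + 3 = 27.

27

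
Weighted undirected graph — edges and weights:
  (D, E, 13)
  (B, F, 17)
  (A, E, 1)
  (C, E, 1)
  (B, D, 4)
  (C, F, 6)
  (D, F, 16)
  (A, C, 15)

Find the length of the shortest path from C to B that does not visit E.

Candidate routes:
C -> F -> B: 6 + 17 = 23
C -> F -> D -> B: 6 + 16 + 4 = 26
Shortest: 23.

23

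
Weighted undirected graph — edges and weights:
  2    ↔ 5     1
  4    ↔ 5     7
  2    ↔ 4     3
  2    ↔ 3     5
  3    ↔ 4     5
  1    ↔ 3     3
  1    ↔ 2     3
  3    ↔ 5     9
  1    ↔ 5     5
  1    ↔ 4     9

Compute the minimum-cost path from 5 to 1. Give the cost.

Some routes from 5 to 1:
5 - 1: 5
5 - 2 - 4 - 3 - 1: 1 + 3 + 5 + 3 = 12
5 - 3 - 1: 9 + 3 = 12
5 - 2 - 1: 1 + 3 = 4
5 - 4 - 2 - 1: 7 + 3 + 3 = 13
5 - 2 - 3 - 1: 1 + 5 + 3 = 9
The minimum is 4.

4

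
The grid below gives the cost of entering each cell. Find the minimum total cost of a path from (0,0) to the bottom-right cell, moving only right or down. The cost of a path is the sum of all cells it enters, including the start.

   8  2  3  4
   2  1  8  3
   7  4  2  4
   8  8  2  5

24

Cheapest: (0,0) -> (0,1) -> (1,1) -> (2,1) -> (2,2) -> (3,2) -> (3,3)
  8 + 2 + 1 + 4 + 2 + 2 + 5 = 24
(Top row then right column would cost 29.)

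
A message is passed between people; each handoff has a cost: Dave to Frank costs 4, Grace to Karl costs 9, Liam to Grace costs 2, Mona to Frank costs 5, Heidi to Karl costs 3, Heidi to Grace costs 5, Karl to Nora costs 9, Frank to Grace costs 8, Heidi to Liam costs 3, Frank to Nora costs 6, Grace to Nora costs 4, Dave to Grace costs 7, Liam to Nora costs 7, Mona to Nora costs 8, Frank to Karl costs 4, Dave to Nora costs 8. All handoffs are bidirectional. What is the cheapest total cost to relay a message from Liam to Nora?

Some routes from Liam to Nora:
Liam→Nora: 7
Liam→Grace→Nora: 2 + 4 = 6
Liam→Heidi→Karl→Frank→Nora: 3 + 3 + 4 + 6 = 16
Liam→Heidi→Karl→Nora: 3 + 3 + 9 = 15
Liam→Heidi→Grace→Nora: 3 + 5 + 4 = 12
Liam→Grace→Frank→Nora: 2 + 8 + 6 = 16
The minimum is 6.

6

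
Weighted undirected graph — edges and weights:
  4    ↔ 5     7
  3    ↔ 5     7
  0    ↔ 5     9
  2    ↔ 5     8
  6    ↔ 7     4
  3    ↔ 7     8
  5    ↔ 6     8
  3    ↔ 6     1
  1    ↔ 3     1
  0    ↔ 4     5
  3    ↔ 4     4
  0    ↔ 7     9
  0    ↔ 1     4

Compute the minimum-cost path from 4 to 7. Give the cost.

Some routes from 4 to 7:
4 → 3 → 6 → 7: 4 + 1 + 4 = 9
4 → 0 → 7: 5 + 9 = 14
4 → 3 → 7: 4 + 8 = 12
Shortest: 9.

9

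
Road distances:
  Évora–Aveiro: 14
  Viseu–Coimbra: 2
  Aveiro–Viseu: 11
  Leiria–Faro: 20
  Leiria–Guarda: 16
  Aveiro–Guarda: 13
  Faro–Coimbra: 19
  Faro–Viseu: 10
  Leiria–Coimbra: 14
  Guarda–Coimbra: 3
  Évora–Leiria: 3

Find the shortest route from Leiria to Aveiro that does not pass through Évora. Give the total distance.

Some routes from Leiria to Aveiro avoiding Évora:
Leiria - Coimbra - Viseu - Aveiro: 14 + 2 + 11 = 27
Leiria - Coimbra - Guarda - Aveiro: 14 + 3 + 13 = 30
Leiria - Guarda - Coimbra - Viseu - Aveiro: 16 + 3 + 2 + 11 = 32
Leiria - Faro - Viseu - Coimbra - Guarda - Aveiro: 20 + 10 + 2 + 3 + 13 = 48
Leiria - Guarda - Aveiro: 16 + 13 = 29
Leiria - Faro - Viseu - Aveiro: 20 + 10 + 11 = 41
Shortest: 27.

27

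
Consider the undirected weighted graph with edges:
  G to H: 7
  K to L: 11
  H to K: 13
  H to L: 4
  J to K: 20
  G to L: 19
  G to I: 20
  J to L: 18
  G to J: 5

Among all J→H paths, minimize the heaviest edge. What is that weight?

A few of the J→H routes:
J→L→K→H: max(18, 11, 13) = 18
J→G→L→H: max(5, 19, 4) = 19
J→G→H: max(5, 7) = 7
J→L→H: max(18, 4) = 18
J→G→L→K→H: max(5, 19, 11, 13) = 19
The minimum achievable maximum is 7.

7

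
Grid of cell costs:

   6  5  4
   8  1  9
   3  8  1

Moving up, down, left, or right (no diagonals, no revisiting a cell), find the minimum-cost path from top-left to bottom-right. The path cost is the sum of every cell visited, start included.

Take (0,0) (0,1) (1,1) (2,1) (2,2) for a total of 6 + 5 + 1 + 8 + 1 = 21.

21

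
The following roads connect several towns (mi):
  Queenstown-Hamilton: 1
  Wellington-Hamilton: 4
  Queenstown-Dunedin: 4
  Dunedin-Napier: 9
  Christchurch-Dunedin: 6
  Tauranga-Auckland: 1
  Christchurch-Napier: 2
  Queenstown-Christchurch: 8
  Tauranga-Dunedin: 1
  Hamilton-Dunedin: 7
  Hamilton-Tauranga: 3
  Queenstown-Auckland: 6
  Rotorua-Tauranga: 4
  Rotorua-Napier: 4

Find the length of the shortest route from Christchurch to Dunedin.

6

Comparing a few candidate routes:
Christchurch → Napier → Dunedin: 2 + 9 = 11
Christchurch → Dunedin: 6
Christchurch → Queenstown → Hamilton → Dunedin: 8 + 1 + 7 = 16
Christchurch → Napier → Rotorua → Tauranga → Dunedin: 2 + 4 + 4 + 1 = 11
Christchurch → Queenstown → Hamilton → Tauranga → Dunedin: 8 + 1 + 3 + 1 = 13
Christchurch → Queenstown → Dunedin: 8 + 4 = 12
Best route has total 6 mi.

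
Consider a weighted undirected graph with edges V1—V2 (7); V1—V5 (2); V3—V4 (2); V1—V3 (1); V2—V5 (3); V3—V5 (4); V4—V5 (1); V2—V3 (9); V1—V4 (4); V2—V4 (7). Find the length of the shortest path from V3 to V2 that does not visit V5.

Candidate routes:
V3→V1→V4→V2: 1 + 4 + 7 = 12
V3→V4→V2: 2 + 7 = 9
V3→V1→V2: 1 + 7 = 8
V3→V2: 9
V3→V4→V1→V2: 2 + 4 + 7 = 13
Best route has total 8.

8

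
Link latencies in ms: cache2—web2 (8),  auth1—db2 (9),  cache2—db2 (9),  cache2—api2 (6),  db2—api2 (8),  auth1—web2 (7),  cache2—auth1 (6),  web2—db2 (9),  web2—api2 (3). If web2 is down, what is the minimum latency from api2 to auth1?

Comparing a few candidate routes:
api2 -> cache2 -> auth1: 6 + 6 = 12
api2 -> db2 -> auth1: 8 + 9 = 17
api2 -> db2 -> cache2 -> auth1: 8 + 9 + 6 = 23
The minimum is 12 ms.

12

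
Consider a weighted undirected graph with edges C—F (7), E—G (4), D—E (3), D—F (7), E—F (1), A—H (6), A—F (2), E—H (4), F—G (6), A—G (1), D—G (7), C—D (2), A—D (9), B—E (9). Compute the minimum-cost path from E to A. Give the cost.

Some routes from E to A:
E -> D -> G -> A: 3 + 7 + 1 = 11
E -> F -> A: 1 + 2 = 3
E -> G -> F -> A: 4 + 6 + 2 = 12
E -> F -> G -> A: 1 + 6 + 1 = 8
E -> G -> A: 4 + 1 = 5
E -> H -> A: 4 + 6 = 10
Best route has total 3.

3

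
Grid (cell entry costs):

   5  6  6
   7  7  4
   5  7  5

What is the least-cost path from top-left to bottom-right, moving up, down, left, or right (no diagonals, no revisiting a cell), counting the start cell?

Take (0,0) -> (0,1) -> (0,2) -> (1,2) -> (2,2) for a total of 5 + 6 + 6 + 4 + 5 = 26.

26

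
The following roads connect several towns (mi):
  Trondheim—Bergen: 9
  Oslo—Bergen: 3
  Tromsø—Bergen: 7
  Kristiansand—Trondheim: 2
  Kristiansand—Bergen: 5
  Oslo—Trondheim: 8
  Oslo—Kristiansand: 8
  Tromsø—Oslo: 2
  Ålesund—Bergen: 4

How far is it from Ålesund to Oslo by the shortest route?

Some routes from Ålesund to Oslo:
Ålesund -> Bergen -> Kristiansand -> Oslo: 4 + 5 + 8 = 17
Ålesund -> Bergen -> Trondheim -> Oslo: 4 + 9 + 8 = 21
Ålesund -> Bergen -> Oslo: 4 + 3 = 7
Ålesund -> Bergen -> Tromsø -> Oslo: 4 + 7 + 2 = 13
Ålesund -> Bergen -> Kristiansand -> Trondheim -> Oslo: 4 + 5 + 2 + 8 = 19
Shortest: 7 mi.

7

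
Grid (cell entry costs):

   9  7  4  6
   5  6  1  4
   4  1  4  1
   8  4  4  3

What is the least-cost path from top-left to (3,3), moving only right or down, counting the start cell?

27

Path r0c0→r1c0→r2c0→r2c1→r2c2→r2c3→r3c3: 9 + 5 + 4 + 1 + 4 + 1 + 3 = 27.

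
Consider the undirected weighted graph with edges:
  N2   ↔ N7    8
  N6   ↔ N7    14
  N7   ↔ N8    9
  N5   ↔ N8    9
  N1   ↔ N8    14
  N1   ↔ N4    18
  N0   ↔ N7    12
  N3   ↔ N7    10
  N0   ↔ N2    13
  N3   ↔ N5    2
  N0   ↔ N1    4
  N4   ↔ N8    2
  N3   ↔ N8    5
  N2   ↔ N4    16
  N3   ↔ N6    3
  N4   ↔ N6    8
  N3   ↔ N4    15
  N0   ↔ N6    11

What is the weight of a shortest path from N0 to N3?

14

Comparing a few candidate routes:
N0 -> N6 -> N3: 11 + 3 = 14
N0 -> N1 -> N8 -> N3: 4 + 14 + 5 = 23
N0 -> N7 -> N3: 12 + 10 = 22
N0 -> N6 -> N4 -> N8 -> N3: 11 + 8 + 2 + 5 = 26
N0 -> N7 -> N8 -> N3: 12 + 9 + 5 = 26
Best route has total 14.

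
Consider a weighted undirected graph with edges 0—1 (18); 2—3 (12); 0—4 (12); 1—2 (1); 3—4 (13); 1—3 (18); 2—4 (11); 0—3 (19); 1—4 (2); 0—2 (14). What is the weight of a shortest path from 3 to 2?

12

Comparing a few candidate routes:
3 -> 4 -> 2: 13 + 11 = 24
3 -> 4 -> 1 -> 2: 13 + 2 + 1 = 16
3 -> 1 -> 4 -> 2: 18 + 2 + 11 = 31
3 -> 1 -> 2: 18 + 1 = 19
3 -> 2: 12
The minimum is 12.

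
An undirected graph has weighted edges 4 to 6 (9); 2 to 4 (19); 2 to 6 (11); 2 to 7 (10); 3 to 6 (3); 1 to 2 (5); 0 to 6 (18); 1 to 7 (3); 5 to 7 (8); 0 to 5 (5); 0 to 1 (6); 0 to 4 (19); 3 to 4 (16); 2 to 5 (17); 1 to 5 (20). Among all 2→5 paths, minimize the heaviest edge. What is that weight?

Some routes from 2 to 5:
2 -> 7 -> 5: max(10, 8) = 10
2 -> 7 -> 1 -> 0 -> 5: max(10, 3, 6, 5) = 10
2 -> 1 -> 0 -> 5: max(5, 6, 5) = 6
2 -> 1 -> 7 -> 5: max(5, 3, 8) = 8
The minimum achievable maximum is 6.

6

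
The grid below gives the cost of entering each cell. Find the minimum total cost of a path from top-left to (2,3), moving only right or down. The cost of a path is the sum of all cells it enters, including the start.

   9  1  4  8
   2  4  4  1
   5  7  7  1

Best path: (0,0) (0,1) (0,2) (1,2) (1,3) (2,3)
Cost: 9 + 1 + 4 + 4 + 1 + 1 = 20
(Top row then right column would cost 24.)

20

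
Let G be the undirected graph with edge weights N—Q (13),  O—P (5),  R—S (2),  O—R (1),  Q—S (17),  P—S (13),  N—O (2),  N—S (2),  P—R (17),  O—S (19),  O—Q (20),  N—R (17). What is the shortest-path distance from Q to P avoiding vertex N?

Checking several routes:
Q→S→P: 17 + 13 = 30
Q→S→R→O→P: 17 + 2 + 1 + 5 = 25
Q→O→P: 20 + 5 = 25
Best route has total 25.

25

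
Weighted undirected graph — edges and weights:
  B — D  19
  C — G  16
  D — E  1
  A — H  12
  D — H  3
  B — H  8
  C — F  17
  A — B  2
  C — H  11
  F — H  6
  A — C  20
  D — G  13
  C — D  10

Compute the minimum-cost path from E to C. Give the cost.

11

Some routes from E to C:
E - D - C: 1 + 10 = 11
E - D - H - F - C: 1 + 3 + 6 + 17 = 27
E - D - G - C: 1 + 13 + 16 = 30
E - D - H - B - A - C: 1 + 3 + 8 + 2 + 20 = 34
E - D - H - A - C: 1 + 3 + 12 + 20 = 36
E - D - H - C: 1 + 3 + 11 = 15
Shortest: 11.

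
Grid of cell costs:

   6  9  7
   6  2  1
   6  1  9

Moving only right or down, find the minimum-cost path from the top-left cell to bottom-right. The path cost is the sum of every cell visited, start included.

24

Path (0,0) -> (1,0) -> (1,1) -> (1,2) -> (2,2): 6 + 6 + 2 + 1 + 9 = 24.
(Top row then right column would cost 32.)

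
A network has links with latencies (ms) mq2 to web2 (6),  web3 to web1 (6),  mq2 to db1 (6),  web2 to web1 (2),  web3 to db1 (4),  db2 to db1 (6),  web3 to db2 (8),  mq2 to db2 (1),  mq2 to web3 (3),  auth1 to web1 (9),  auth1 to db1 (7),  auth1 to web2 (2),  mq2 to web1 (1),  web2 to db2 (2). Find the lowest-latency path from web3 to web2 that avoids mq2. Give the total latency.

A few of the web3→web2 routes:
web3-db1-db2-web2: 4 + 6 + 2 = 12
web3-db2-web2: 8 + 2 = 10
web3-web1-web2: 6 + 2 = 8
Shortest: 8 ms.

8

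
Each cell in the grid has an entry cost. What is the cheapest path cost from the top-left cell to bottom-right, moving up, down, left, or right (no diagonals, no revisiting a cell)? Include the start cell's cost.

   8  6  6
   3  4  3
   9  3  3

One optimal route is [0,0] -> [1,0] -> [1,1] -> [1,2] -> [2,2].
Its cost is 8 + 3 + 4 + 3 + 3 = 21.

21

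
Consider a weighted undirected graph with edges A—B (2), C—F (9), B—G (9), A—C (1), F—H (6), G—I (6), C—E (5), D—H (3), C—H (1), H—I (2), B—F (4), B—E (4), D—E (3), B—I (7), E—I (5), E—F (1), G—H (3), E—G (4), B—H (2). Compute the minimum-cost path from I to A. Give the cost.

4

Some routes from I to A:
I -> B -> A: 7 + 2 = 9
I -> B -> H -> C -> A: 7 + 2 + 1 + 1 = 11
I -> H -> C -> A: 2 + 1 + 1 = 4
I -> H -> B -> A: 2 + 2 + 2 = 6
I -> G -> H -> C -> A: 6 + 3 + 1 + 1 = 11
The minimum is 4.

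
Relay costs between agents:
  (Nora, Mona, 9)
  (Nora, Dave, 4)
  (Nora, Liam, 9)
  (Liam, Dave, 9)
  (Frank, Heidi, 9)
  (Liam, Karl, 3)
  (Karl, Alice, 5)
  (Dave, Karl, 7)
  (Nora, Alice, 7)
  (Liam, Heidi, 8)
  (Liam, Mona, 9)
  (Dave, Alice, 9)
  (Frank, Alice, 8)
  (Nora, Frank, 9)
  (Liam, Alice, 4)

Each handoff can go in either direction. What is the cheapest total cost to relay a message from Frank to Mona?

18

Checking several routes:
Frank -> Heidi -> Liam -> Mona: 9 + 8 + 9 = 26
Frank -> Alice -> Karl -> Liam -> Mona: 8 + 5 + 3 + 9 = 25
Frank -> Alice -> Liam -> Mona: 8 + 4 + 9 = 21
Frank -> Alice -> Nora -> Mona: 8 + 7 + 9 = 24
Frank -> Nora -> Mona: 9 + 9 = 18
Best route has total 18.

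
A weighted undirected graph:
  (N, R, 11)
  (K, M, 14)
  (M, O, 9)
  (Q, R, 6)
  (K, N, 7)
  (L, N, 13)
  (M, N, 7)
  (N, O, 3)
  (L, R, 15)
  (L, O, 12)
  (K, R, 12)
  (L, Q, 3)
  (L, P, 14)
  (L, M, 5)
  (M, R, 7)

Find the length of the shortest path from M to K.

Comparing a few candidate routes:
M - R - N - K: 7 + 11 + 7 = 25
M - K: 14
M - O - N - K: 9 + 3 + 7 = 19
M - R - K: 7 + 12 = 19
M - N - K: 7 + 7 = 14
Shortest: 14.

14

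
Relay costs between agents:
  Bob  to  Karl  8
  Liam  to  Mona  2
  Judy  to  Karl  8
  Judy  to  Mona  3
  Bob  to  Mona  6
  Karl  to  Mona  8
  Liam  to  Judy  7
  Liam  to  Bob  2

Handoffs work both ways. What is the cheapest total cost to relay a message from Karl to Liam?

Comparing a few candidate routes:
Karl→Judy→Liam: 8 + 7 = 15
Karl→Bob→Liam: 8 + 2 = 10
Karl→Judy→Mona→Liam: 8 + 3 + 2 = 13
Karl→Bob→Mona→Liam: 8 + 6 + 2 = 16
Karl→Mona→Bob→Liam: 8 + 6 + 2 = 16
Karl→Mona→Liam: 8 + 2 = 10
Best route has total 10.

10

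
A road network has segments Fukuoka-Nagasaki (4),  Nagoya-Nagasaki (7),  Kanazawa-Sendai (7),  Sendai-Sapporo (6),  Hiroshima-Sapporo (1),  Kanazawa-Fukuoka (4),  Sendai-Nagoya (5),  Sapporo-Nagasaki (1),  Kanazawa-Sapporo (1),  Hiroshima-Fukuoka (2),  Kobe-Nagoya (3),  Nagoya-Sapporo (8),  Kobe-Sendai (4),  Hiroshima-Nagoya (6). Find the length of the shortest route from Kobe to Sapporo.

10

Some routes from Kobe to Sapporo:
Kobe - Sendai - Sapporo: 4 + 6 = 10
Kobe - Nagoya - Nagasaki - Sapporo: 3 + 7 + 1 = 11
Kobe - Nagoya - Hiroshima - Sapporo: 3 + 6 + 1 = 10
Shortest: 10 mi.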